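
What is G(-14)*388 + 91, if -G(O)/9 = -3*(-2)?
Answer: -20861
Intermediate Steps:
G(O) = -54 (G(O) = -(-27)*(-2) = -9*6 = -54)
G(-14)*388 + 91 = -54*388 + 91 = -20952 + 91 = -20861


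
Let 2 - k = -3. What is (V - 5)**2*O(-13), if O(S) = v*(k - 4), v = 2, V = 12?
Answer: 98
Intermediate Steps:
k = 5 (k = 2 - 1*(-3) = 2 + 3 = 5)
O(S) = 2 (O(S) = 2*(5 - 4) = 2*1 = 2)
(V - 5)**2*O(-13) = (12 - 5)**2*2 = 7**2*2 = 49*2 = 98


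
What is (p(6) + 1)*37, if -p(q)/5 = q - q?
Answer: 37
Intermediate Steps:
p(q) = 0 (p(q) = -5*(q - q) = -5*0 = 0)
(p(6) + 1)*37 = (0 + 1)*37 = 1*37 = 37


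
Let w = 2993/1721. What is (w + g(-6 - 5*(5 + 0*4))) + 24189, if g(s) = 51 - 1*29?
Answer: 41670124/1721 ≈ 24213.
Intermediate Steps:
w = 2993/1721 (w = 2993*(1/1721) = 2993/1721 ≈ 1.7391)
g(s) = 22 (g(s) = 51 - 29 = 22)
(w + g(-6 - 5*(5 + 0*4))) + 24189 = (2993/1721 + 22) + 24189 = 40855/1721 + 24189 = 41670124/1721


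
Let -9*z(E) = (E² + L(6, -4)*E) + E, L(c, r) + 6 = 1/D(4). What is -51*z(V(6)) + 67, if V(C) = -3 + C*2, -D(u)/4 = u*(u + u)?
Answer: 34637/128 ≈ 270.60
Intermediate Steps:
D(u) = -8*u² (D(u) = -4*u*(u + u) = -4*u*2*u = -8*u²)
L(c, r) = -769/128 (L(c, r) = -6 + 1/(-8*4²) = -6 + 1/(-8*16) = -6 + 1/(-128) = -6 + 1*(-1/128) = -6 - 1/128 = -769/128)
V(C) = -3 + 2*C
z(E) = -E²/9 + 641*E/1152 (z(E) = -((E² - 769*E/128) + E)/9 = -(E² - 641*E/128)/9 = -E²/9 + 641*E/1152)
-51*z(V(6)) + 67 = -17*(-3 + 2*6)*(641 - 128*(-3 + 2*6))/384 + 67 = -17*(-3 + 12)*(641 - 128*(-3 + 12))/384 + 67 = -17*9*(641 - 128*9)/384 + 67 = -17*9*(641 - 1152)/384 + 67 = -17*9*(-511)/384 + 67 = -51*(-511/128) + 67 = 26061/128 + 67 = 34637/128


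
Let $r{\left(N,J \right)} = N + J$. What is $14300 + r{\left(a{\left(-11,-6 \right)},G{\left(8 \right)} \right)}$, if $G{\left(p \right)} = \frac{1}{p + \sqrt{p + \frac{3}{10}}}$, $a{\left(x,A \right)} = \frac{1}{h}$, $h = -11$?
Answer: $\frac{157299 \sqrt{83} + 1258403 \sqrt{10}}{11 \left(\sqrt{83} + 8 \sqrt{10}\right)} \approx 14300.0$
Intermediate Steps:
$a{\left(x,A \right)} = - \frac{1}{11}$ ($a{\left(x,A \right)} = \frac{1}{-11} = - \frac{1}{11}$)
$G{\left(p \right)} = \frac{1}{p + \sqrt{\frac{3}{10} + p}}$ ($G{\left(p \right)} = \frac{1}{p + \sqrt{p + 3 \cdot \frac{1}{10}}} = \frac{1}{p + \sqrt{p + \frac{3}{10}}} = \frac{1}{p + \sqrt{\frac{3}{10} + p}}$)
$r{\left(N,J \right)} = J + N$
$14300 + r{\left(a{\left(-11,-6 \right)},G{\left(8 \right)} \right)} = 14300 - \left(\frac{1}{11} - \frac{\sqrt{10}}{\sqrt{3 + 10 \cdot 8} + 8 \sqrt{10}}\right) = 14300 - \left(\frac{1}{11} - \frac{\sqrt{10}}{\sqrt{3 + 80} + 8 \sqrt{10}}\right) = 14300 - \left(\frac{1}{11} - \frac{\sqrt{10}}{\sqrt{83} + 8 \sqrt{10}}\right) = \frac{157299}{11} + \frac{\sqrt{10}}{\sqrt{83} + 8 \sqrt{10}}$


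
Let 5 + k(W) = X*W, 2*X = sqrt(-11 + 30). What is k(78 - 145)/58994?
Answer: -5/58994 - 67*sqrt(19)/117988 ≈ -0.0025600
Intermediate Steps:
X = sqrt(19)/2 (X = sqrt(-11 + 30)/2 = sqrt(19)/2 ≈ 2.1795)
k(W) = -5 + W*sqrt(19)/2 (k(W) = -5 + (sqrt(19)/2)*W = -5 + W*sqrt(19)/2)
k(78 - 145)/58994 = (-5 + (78 - 145)*sqrt(19)/2)/58994 = (-5 + (1/2)*(-67)*sqrt(19))*(1/58994) = (-5 - 67*sqrt(19)/2)*(1/58994) = -5/58994 - 67*sqrt(19)/117988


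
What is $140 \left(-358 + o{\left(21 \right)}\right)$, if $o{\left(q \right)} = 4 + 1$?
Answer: $-49420$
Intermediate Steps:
$o{\left(q \right)} = 5$
$140 \left(-358 + o{\left(21 \right)}\right) = 140 \left(-358 + 5\right) = 140 \left(-353\right) = -49420$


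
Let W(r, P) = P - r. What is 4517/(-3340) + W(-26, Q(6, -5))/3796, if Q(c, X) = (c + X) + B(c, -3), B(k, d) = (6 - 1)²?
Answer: -326401/243820 ≈ -1.3387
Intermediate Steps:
B(k, d) = 25 (B(k, d) = 5² = 25)
Q(c, X) = 25 + X + c (Q(c, X) = (c + X) + 25 = (X + c) + 25 = 25 + X + c)
4517/(-3340) + W(-26, Q(6, -5))/3796 = 4517/(-3340) + ((25 - 5 + 6) - 1*(-26))/3796 = 4517*(-1/3340) + (26 + 26)*(1/3796) = -4517/3340 + 52*(1/3796) = -4517/3340 + 1/73 = -326401/243820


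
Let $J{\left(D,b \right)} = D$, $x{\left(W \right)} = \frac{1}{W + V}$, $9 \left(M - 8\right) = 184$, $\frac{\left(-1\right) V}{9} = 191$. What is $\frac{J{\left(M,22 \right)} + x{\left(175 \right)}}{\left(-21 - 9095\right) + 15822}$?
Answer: $\frac{56465}{13312368} \approx 0.0042415$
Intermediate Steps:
$V = -1719$ ($V = \left(-9\right) 191 = -1719$)
$M = \frac{256}{9}$ ($M = 8 + \frac{1}{9} \cdot 184 = 8 + \frac{184}{9} = \frac{256}{9} \approx 28.444$)
$x{\left(W \right)} = \frac{1}{-1719 + W}$ ($x{\left(W \right)} = \frac{1}{W - 1719} = \frac{1}{-1719 + W}$)
$\frac{J{\left(M,22 \right)} + x{\left(175 \right)}}{\left(-21 - 9095\right) + 15822} = \frac{\frac{256}{9} + \frac{1}{-1719 + 175}}{\left(-21 - 9095\right) + 15822} = \frac{\frac{256}{9} + \frac{1}{-1544}}{\left(-21 - 9095\right) + 15822} = \frac{\frac{256}{9} - \frac{1}{1544}}{-9116 + 15822} = \frac{395255}{13896 \cdot 6706} = \frac{395255}{13896} \cdot \frac{1}{6706} = \frac{56465}{13312368}$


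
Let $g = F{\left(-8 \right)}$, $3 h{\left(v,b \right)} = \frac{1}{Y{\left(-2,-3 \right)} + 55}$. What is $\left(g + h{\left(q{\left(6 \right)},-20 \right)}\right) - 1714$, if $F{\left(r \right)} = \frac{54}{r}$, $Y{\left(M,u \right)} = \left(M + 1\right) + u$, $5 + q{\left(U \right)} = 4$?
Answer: $- \frac{1053095}{612} \approx -1720.7$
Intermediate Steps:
$q{\left(U \right)} = -1$ ($q{\left(U \right)} = -5 + 4 = -1$)
$Y{\left(M,u \right)} = 1 + M + u$ ($Y{\left(M,u \right)} = \left(1 + M\right) + u = 1 + M + u$)
$h{\left(v,b \right)} = \frac{1}{153}$ ($h{\left(v,b \right)} = \frac{1}{3 \left(\left(1 - 2 - 3\right) + 55\right)} = \frac{1}{3 \left(-4 + 55\right)} = \frac{1}{3 \cdot 51} = \frac{1}{3} \cdot \frac{1}{51} = \frac{1}{153}$)
$g = - \frac{27}{4}$ ($g = \frac{54}{-8} = 54 \left(- \frac{1}{8}\right) = - \frac{27}{4} \approx -6.75$)
$\left(g + h{\left(q{\left(6 \right)},-20 \right)}\right) - 1714 = \left(- \frac{27}{4} + \frac{1}{153}\right) - 1714 = - \frac{4127}{612} - 1714 = - \frac{1053095}{612}$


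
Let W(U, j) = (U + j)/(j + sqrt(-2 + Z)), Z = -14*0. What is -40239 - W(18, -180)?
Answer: -651926619/16201 - 81*I*sqrt(2)/16201 ≈ -40240.0 - 0.0070706*I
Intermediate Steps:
Z = 0
W(U, j) = (U + j)/(j + I*sqrt(2)) (W(U, j) = (U + j)/(j + sqrt(-2 + 0)) = (U + j)/(j + sqrt(-2)) = (U + j)/(j + I*sqrt(2)))
-40239 - W(18, -180) = -40239 - (18 - 180)/(-180 + I*sqrt(2)) = -40239 - (-162)/(-180 + I*sqrt(2)) = -40239 + 162/(-180 + I*sqrt(2))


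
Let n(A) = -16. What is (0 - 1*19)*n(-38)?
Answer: 304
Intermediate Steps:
(0 - 1*19)*n(-38) = (0 - 1*19)*(-16) = (0 - 19)*(-16) = -19*(-16) = 304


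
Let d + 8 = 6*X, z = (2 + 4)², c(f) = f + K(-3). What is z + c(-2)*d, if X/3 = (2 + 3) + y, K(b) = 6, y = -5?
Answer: 4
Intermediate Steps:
X = 0 (X = 3*((2 + 3) - 5) = 3*(5 - 5) = 3*0 = 0)
c(f) = 6 + f (c(f) = f + 6 = 6 + f)
z = 36 (z = 6² = 36)
d = -8 (d = -8 + 6*0 = -8 + 0 = -8)
z + c(-2)*d = 36 + (6 - 2)*(-8) = 36 + 4*(-8) = 36 - 32 = 4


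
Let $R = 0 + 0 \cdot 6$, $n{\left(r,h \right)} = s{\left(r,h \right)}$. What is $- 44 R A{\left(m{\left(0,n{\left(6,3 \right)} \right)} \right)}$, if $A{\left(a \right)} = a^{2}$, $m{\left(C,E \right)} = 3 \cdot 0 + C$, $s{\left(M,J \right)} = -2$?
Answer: $0$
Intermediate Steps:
$n{\left(r,h \right)} = -2$
$m{\left(C,E \right)} = C$ ($m{\left(C,E \right)} = 0 + C = C$)
$R = 0$ ($R = 0 + 0 = 0$)
$- 44 R A{\left(m{\left(0,n{\left(6,3 \right)} \right)} \right)} = \left(-44\right) 0 \cdot 0^{2} = 0 \cdot 0 = 0$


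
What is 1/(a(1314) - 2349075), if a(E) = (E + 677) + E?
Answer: -1/2345770 ≈ -4.2630e-7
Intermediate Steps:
a(E) = 677 + 2*E (a(E) = (677 + E) + E = 677 + 2*E)
1/(a(1314) - 2349075) = 1/((677 + 2*1314) - 2349075) = 1/((677 + 2628) - 2349075) = 1/(3305 - 2349075) = 1/(-2345770) = -1/2345770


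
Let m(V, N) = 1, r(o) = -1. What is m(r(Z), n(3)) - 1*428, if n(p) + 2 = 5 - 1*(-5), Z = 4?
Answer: -427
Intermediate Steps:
n(p) = 8 (n(p) = -2 + (5 - 1*(-5)) = -2 + (5 + 5) = -2 + 10 = 8)
m(r(Z), n(3)) - 1*428 = 1 - 1*428 = 1 - 428 = -427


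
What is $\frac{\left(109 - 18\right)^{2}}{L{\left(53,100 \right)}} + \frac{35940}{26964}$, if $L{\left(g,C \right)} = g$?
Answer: $\frac{18766142}{119091} \approx 157.58$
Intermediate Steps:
$\frac{\left(109 - 18\right)^{2}}{L{\left(53,100 \right)}} + \frac{35940}{26964} = \frac{\left(109 - 18\right)^{2}}{53} + \frac{35940}{26964} = 91^{2} \cdot \frac{1}{53} + 35940 \cdot \frac{1}{26964} = 8281 \cdot \frac{1}{53} + \frac{2995}{2247} = \frac{8281}{53} + \frac{2995}{2247} = \frac{18766142}{119091}$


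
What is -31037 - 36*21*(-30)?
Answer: -8357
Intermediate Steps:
-31037 - 36*21*(-30) = -31037 - 756*(-30) = -31037 + 22680 = -8357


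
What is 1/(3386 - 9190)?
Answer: -1/5804 ≈ -0.00017229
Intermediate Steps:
1/(3386 - 9190) = 1/(-5804) = -1/5804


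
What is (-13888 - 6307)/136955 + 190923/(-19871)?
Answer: -758547266/77755223 ≈ -9.7556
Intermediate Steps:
(-13888 - 6307)/136955 + 190923/(-19871) = -20195*1/136955 + 190923*(-1/19871) = -577/3913 - 190923/19871 = -758547266/77755223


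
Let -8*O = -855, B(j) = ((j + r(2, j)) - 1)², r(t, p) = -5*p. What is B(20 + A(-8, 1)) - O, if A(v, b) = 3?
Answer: 68337/8 ≈ 8542.1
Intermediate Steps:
B(j) = (-1 - 4*j)² (B(j) = ((j - 5*j) - 1)² = (-4*j - 1)² = (-1 - 4*j)²)
O = 855/8 (O = -⅛*(-855) = 855/8 ≈ 106.88)
B(20 + A(-8, 1)) - O = (1 + 4*(20 + 3))² - 1*855/8 = (1 + 4*23)² - 855/8 = (1 + 92)² - 855/8 = 93² - 855/8 = 8649 - 855/8 = 68337/8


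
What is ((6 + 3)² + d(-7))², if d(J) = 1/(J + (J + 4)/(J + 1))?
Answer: 1104601/169 ≈ 6536.1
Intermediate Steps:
d(J) = 1/(J + (4 + J)/(1 + J))
((6 + 3)² + d(-7))² = ((6 + 3)² + (1 - 7)/(4 + (-7)² + 2*(-7)))² = (9² - 6/(4 + 49 - 14))² = (81 - 6/39)² = (81 + (1/39)*(-6))² = (81 - 2/13)² = (1051/13)² = 1104601/169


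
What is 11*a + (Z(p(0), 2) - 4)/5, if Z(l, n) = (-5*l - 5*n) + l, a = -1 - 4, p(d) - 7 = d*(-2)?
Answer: -317/5 ≈ -63.400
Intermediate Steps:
p(d) = 7 - 2*d (p(d) = 7 + d*(-2) = 7 - 2*d)
a = -5
Z(l, n) = -5*n - 4*l
11*a + (Z(p(0), 2) - 4)/5 = 11*(-5) + ((-5*2 - 4*(7 - 2*0)) - 4)/5 = -55 + ((-10 - 4*(7 + 0)) - 4)*(⅕) = -55 + ((-10 - 4*7) - 4)*(⅕) = -55 + ((-10 - 28) - 4)*(⅕) = -55 + (-38 - 4)*(⅕) = -55 - 42*⅕ = -55 - 42/5 = -317/5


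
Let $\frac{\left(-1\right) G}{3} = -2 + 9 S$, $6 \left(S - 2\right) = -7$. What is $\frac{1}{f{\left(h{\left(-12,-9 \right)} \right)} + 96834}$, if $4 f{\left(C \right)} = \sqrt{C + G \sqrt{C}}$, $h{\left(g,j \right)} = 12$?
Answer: $\frac{1}{96834 + \frac{\sqrt{12 - 33 \sqrt{3}}}{4}} \approx 1.0327 \cdot 10^{-5} - 2.0 \cdot 10^{-10} i$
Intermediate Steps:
$S = \frac{5}{6}$ ($S = 2 + \frac{1}{6} \left(-7\right) = 2 - \frac{7}{6} = \frac{5}{6} \approx 0.83333$)
$G = - \frac{33}{2}$ ($G = - 3 \left(-2 + 9 \cdot \frac{5}{6}\right) = - 3 \left(-2 + \frac{15}{2}\right) = \left(-3\right) \frac{11}{2} = - \frac{33}{2} \approx -16.5$)
$f{\left(C \right)} = \frac{\sqrt{C - \frac{33 \sqrt{C}}{2}}}{4}$
$\frac{1}{f{\left(h{\left(-12,-9 \right)} \right)} + 96834} = \frac{1}{\frac{\sqrt{- 66 \sqrt{12} + 4 \cdot 12}}{8} + 96834} = \frac{1}{\frac{\sqrt{- 66 \cdot 2 \sqrt{3} + 48}}{8} + 96834} = \frac{1}{\frac{\sqrt{- 132 \sqrt{3} + 48}}{8} + 96834} = \frac{1}{\frac{\sqrt{48 - 132 \sqrt{3}}}{8} + 96834} = \frac{1}{96834 + \frac{\sqrt{48 - 132 \sqrt{3}}}{8}}$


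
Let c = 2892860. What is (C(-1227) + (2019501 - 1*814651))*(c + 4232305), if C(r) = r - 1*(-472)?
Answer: 8579375550675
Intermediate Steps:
C(r) = 472 + r (C(r) = r + 472 = 472 + r)
(C(-1227) + (2019501 - 1*814651))*(c + 4232305) = ((472 - 1227) + (2019501 - 1*814651))*(2892860 + 4232305) = (-755 + (2019501 - 814651))*7125165 = (-755 + 1204850)*7125165 = 1204095*7125165 = 8579375550675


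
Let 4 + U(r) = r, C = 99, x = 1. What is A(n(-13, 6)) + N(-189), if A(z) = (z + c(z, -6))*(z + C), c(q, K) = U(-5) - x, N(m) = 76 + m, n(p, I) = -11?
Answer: -1961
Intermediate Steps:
U(r) = -4 + r
c(q, K) = -10 (c(q, K) = (-4 - 5) - 1*1 = -9 - 1 = -10)
A(z) = (-10 + z)*(99 + z) (A(z) = (z - 10)*(z + 99) = (-10 + z)*(99 + z))
A(n(-13, 6)) + N(-189) = (-990 + (-11)² + 89*(-11)) + (76 - 189) = (-990 + 121 - 979) - 113 = -1848 - 113 = -1961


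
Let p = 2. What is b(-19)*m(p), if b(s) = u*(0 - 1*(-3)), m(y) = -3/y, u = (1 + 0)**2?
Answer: -9/2 ≈ -4.5000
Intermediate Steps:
u = 1 (u = 1**2 = 1)
b(s) = 3 (b(s) = 1*(0 - 1*(-3)) = 1*(0 + 3) = 1*3 = 3)
b(-19)*m(p) = 3*(-3/2) = -9/2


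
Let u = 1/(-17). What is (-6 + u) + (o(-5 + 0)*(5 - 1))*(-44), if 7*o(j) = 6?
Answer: -18673/119 ≈ -156.92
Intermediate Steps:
o(j) = 6/7 (o(j) = (1/7)*6 = 6/7)
u = -1/17 ≈ -0.058824
(-6 + u) + (o(-5 + 0)*(5 - 1))*(-44) = (-6 - 1/17) + (6*(5 - 1)/7)*(-44) = -103/17 + ((6/7)*4)*(-44) = -103/17 + (24/7)*(-44) = -103/17 - 1056/7 = -18673/119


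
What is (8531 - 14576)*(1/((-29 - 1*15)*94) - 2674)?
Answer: 66855674925/4136 ≈ 1.6164e+7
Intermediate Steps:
(8531 - 14576)*(1/((-29 - 1*15)*94) - 2674) = -6045*(1/((-29 - 15)*94) - 2674) = -6045*(1/(-44*94) - 2674) = -6045*(1/(-4136) - 2674) = -6045*(-1/4136 - 2674) = -6045*(-11059665/4136) = 66855674925/4136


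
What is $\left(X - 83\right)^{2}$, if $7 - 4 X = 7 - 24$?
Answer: $5929$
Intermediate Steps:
$X = 6$ ($X = \frac{7}{4} - \frac{7 - 24}{4} = \frac{7}{4} - - \frac{17}{4} = \frac{7}{4} + \frac{17}{4} = 6$)
$\left(X - 83\right)^{2} = \left(6 - 83\right)^{2} = \left(-77\right)^{2} = 5929$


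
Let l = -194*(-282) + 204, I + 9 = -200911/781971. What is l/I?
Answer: -21469795776/3619325 ≈ -5932.0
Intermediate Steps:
I = -7238650/781971 (I = -9 - 200911/781971 = -7238650/781971 ≈ -9.2569)
l = 54912 (l = 54708 + 204 = 54912)
l/I = 54912/(-7238650/781971) = 54912*(-781971/7238650) = -21469795776/3619325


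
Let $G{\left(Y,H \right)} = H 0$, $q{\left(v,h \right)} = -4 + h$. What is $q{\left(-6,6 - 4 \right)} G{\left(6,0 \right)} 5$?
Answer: $0$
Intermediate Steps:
$G{\left(Y,H \right)} = 0$
$q{\left(-6,6 - 4 \right)} G{\left(6,0 \right)} 5 = \left(-4 + \left(6 - 4\right)\right) 0 \cdot 5 = \left(-4 + 2\right) 0 \cdot 5 = \left(-2\right) 0 \cdot 5 = 0 \cdot 5 = 0$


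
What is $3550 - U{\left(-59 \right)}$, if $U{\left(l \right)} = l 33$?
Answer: $5497$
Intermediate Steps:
$U{\left(l \right)} = 33 l$
$3550 - U{\left(-59 \right)} = 3550 - 33 \left(-59\right) = 3550 - -1947 = 3550 + 1947 = 5497$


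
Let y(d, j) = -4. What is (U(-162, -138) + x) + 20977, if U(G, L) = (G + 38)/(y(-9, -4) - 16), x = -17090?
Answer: 19466/5 ≈ 3893.2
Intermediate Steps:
U(G, L) = -19/10 - G/20 (U(G, L) = (G + 38)/(-4 - 16) = (38 + G)/(-20) = (38 + G)*(-1/20) = -19/10 - G/20)
(U(-162, -138) + x) + 20977 = ((-19/10 - 1/20*(-162)) - 17090) + 20977 = ((-19/10 + 81/10) - 17090) + 20977 = (31/5 - 17090) + 20977 = -85419/5 + 20977 = 19466/5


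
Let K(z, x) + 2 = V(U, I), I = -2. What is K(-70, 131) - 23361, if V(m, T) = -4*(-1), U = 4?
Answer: -23359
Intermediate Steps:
V(m, T) = 4
K(z, x) = 2 (K(z, x) = -2 + 4 = 2)
K(-70, 131) - 23361 = 2 - 23361 = -23359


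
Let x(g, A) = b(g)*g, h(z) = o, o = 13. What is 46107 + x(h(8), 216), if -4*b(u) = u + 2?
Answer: 184233/4 ≈ 46058.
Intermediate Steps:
b(u) = -½ - u/4 (b(u) = -(u + 2)/4 = -(2 + u)/4 = -½ - u/4)
h(z) = 13
x(g, A) = g*(-½ - g/4) (x(g, A) = (-½ - g/4)*g = g*(-½ - g/4))
46107 + x(h(8), 216) = 46107 - ¼*13*(2 + 13) = 46107 - ¼*13*15 = 46107 - 195/4 = 184233/4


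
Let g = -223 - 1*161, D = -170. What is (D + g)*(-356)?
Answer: 197224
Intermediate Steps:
g = -384 (g = -223 - 161 = -384)
(D + g)*(-356) = (-170 - 384)*(-356) = -554*(-356) = 197224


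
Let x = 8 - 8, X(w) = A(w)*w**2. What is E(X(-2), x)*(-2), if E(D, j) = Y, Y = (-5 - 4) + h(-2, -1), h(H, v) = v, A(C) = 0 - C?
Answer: 20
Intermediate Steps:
A(C) = -C
X(w) = -w**3 (X(w) = (-w)*w**2 = -w**3)
x = 0
Y = -10 (Y = (-5 - 4) - 1 = -9 - 1 = -10)
E(D, j) = -10
E(X(-2), x)*(-2) = -10*(-2) = 20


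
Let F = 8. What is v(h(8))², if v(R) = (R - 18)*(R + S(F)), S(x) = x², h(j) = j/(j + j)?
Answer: 20385225/16 ≈ 1.2741e+6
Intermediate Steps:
h(j) = ½ (h(j) = j/((2*j)) = (1/(2*j))*j = ½)
v(R) = (-18 + R)*(64 + R) (v(R) = (R - 18)*(R + 8²) = (-18 + R)*(R + 64) = (-18 + R)*(64 + R))
v(h(8))² = (-1152 + (½)² + 46*(½))² = (-1152 + ¼ + 23)² = (-4515/4)² = 20385225/16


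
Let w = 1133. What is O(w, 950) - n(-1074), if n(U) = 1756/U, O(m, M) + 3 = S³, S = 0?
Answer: -733/537 ≈ -1.3650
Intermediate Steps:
O(m, M) = -3 (O(m, M) = -3 + 0³ = -3 + 0 = -3)
O(w, 950) - n(-1074) = -3 - 1756/(-1074) = -3 - 1756*(-1)/1074 = -3 - 1*(-878/537) = -3 + 878/537 = -733/537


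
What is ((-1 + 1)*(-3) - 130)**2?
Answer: 16900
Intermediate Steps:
((-1 + 1)*(-3) - 130)**2 = (0*(-3) - 130)**2 = (0 - 130)**2 = (-130)**2 = 16900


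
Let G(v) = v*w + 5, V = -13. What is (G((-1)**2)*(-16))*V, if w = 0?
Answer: 1040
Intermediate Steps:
G(v) = 5 (G(v) = v*0 + 5 = 0 + 5 = 5)
(G((-1)**2)*(-16))*V = (5*(-16))*(-13) = -80*(-13) = 1040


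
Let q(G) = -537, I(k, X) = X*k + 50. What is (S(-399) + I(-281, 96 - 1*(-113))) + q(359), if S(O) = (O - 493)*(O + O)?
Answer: 652600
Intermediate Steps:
S(O) = 2*O*(-493 + O) (S(O) = (-493 + O)*(2*O) = 2*O*(-493 + O))
I(k, X) = 50 + X*k
(S(-399) + I(-281, 96 - 1*(-113))) + q(359) = (2*(-399)*(-493 - 399) + (50 + (96 - 1*(-113))*(-281))) - 537 = (2*(-399)*(-892) + (50 + (96 + 113)*(-281))) - 537 = (711816 + (50 + 209*(-281))) - 537 = (711816 + (50 - 58729)) - 537 = (711816 - 58679) - 537 = 653137 - 537 = 652600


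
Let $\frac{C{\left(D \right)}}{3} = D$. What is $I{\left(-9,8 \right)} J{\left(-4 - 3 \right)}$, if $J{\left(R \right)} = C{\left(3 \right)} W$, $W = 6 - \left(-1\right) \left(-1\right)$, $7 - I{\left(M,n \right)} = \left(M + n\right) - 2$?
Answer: $450$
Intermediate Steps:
$C{\left(D \right)} = 3 D$
$I{\left(M,n \right)} = 9 - M - n$ ($I{\left(M,n \right)} = 7 - \left(\left(M + n\right) - 2\right) = 7 - \left(-2 + M + n\right) = 9 - M - n$)
$W = 5$ ($W = 6 - 1 = 5$)
$J{\left(R \right)} = 45$ ($J{\left(R \right)} = 3 \cdot 3 \cdot 5 = 9 \cdot 5 = 45$)
$I{\left(-9,8 \right)} J{\left(-4 - 3 \right)} = \left(9 - -9 - 8\right) 45 = \left(9 + 9 - 8\right) 45 = 10 \cdot 45 = 450$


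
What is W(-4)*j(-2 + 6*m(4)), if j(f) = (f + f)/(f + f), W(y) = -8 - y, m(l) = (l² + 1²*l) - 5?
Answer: -4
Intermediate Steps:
m(l) = -5 + l + l² (m(l) = (l² + 1*l) - 5 = (l² + l) - 5 = (l + l²) - 5 = -5 + l + l²)
j(f) = 1 (j(f) = (2*f)/((2*f)) = (2*f)*(1/(2*f)) = 1)
W(-4)*j(-2 + 6*m(4)) = (-8 - 1*(-4))*1 = (-8 + 4)*1 = -4*1 = -4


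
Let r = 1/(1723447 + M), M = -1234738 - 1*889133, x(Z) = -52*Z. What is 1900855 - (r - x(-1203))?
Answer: 786196886265/400424 ≈ 1.9634e+6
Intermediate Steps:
M = -2123871 (M = -1234738 - 889133 = -2123871)
r = -1/400424 (r = 1/(1723447 - 2123871) = 1/(-400424) = -1/400424 ≈ -2.4974e-6)
1900855 - (r - x(-1203)) = 1900855 - (-1/400424 - (-52)*(-1203)) = 1900855 - (-1/400424 - 1*62556) = 1900855 - (-1/400424 - 62556) = 1900855 - 1*(-25048923745/400424) = 1900855 + 25048923745/400424 = 786196886265/400424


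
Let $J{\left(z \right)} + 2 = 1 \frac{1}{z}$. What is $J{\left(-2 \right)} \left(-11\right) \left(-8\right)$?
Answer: $-220$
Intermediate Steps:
$J{\left(z \right)} = -2 + \frac{1}{z}$ ($J{\left(z \right)} = -2 + 1 \frac{1}{z} = -2 + \frac{1}{z}$)
$J{\left(-2 \right)} \left(-11\right) \left(-8\right) = \left(-2 + \frac{1}{-2}\right) \left(-11\right) \left(-8\right) = \left(-2 - \frac{1}{2}\right) \left(-11\right) \left(-8\right) = \left(- \frac{5}{2}\right) \left(-11\right) \left(-8\right) = \frac{55}{2} \left(-8\right) = -220$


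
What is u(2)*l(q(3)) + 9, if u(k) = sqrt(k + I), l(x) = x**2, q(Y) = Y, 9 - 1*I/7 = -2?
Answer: 9 + 9*sqrt(79) ≈ 88.994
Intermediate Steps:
I = 77 (I = 63 - 7*(-2) = 63 + 14 = 77)
u(k) = sqrt(77 + k) (u(k) = sqrt(k + 77) = sqrt(77 + k))
u(2)*l(q(3)) + 9 = sqrt(77 + 2)*3**2 + 9 = sqrt(79)*9 + 9 = 9*sqrt(79) + 9 = 9 + 9*sqrt(79)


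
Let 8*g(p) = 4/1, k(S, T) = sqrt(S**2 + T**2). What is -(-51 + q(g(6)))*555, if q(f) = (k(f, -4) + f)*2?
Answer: 27750 - 555*sqrt(65) ≈ 23275.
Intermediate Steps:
g(p) = 1/2 (g(p) = (4/1)/8 = (4*1)/8 = (1/8)*4 = 1/2)
q(f) = 2*f + 2*sqrt(16 + f**2) (q(f) = (sqrt(f**2 + (-4)**2) + f)*2 = (sqrt(f**2 + 16) + f)*2 = (sqrt(16 + f**2) + f)*2 = (f + sqrt(16 + f**2))*2 = 2*f + 2*sqrt(16 + f**2))
-(-51 + q(g(6)))*555 = -(-51 + (2*(1/2) + 2*sqrt(16 + (1/2)**2)))*555 = -(-51 + (1 + 2*sqrt(16 + 1/4)))*555 = -(-51 + (1 + 2*sqrt(65/4)))*555 = -(-51 + (1 + 2*(sqrt(65)/2)))*555 = -(-51 + (1 + sqrt(65)))*555 = -(-50 + sqrt(65))*555 = -(-27750 + 555*sqrt(65)) = 27750 - 555*sqrt(65)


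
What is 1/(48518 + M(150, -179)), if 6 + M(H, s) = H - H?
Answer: 1/48512 ≈ 2.0613e-5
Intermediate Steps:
M(H, s) = -6 (M(H, s) = -6 + (H - H) = -6 + 0 = -6)
1/(48518 + M(150, -179)) = 1/(48518 - 6) = 1/48512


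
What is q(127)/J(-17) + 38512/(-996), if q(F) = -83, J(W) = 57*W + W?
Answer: -114127/2958 ≈ -38.582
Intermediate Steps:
J(W) = 58*W
q(127)/J(-17) + 38512/(-996) = -83/(58*(-17)) + 38512/(-996) = -83/(-986) + 38512*(-1/996) = -83*(-1/986) - 116/3 = 83/986 - 116/3 = -114127/2958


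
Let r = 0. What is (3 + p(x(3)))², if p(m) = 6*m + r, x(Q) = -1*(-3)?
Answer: 441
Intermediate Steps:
x(Q) = 3
p(m) = 6*m (p(m) = 6*m + 0 = 6*m)
(3 + p(x(3)))² = (3 + 6*3)² = (3 + 18)² = 21² = 441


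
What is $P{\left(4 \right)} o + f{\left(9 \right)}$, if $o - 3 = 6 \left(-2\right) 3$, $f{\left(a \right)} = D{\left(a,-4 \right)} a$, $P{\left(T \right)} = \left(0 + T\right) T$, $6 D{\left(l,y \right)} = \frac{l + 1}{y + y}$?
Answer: $- \frac{4239}{8} \approx -529.88$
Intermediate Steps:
$D{\left(l,y \right)} = \frac{1 + l}{12 y}$ ($D{\left(l,y \right)} = \frac{\left(l + 1\right) \frac{1}{y + y}}{6} = \frac{\left(1 + l\right) \frac{1}{2 y}}{6} = \frac{\frac{1}{2} \frac{1}{y} \left(1 + l\right)}{6} = \frac{1 + l}{12 y}$)
$P{\left(T \right)} = T^{2}$ ($P{\left(T \right)} = T T = T^{2}$)
$f{\left(a \right)} = a \left(- \frac{1}{48} - \frac{a}{48}\right)$ ($f{\left(a \right)} = \frac{1 + a}{12 \left(-4\right)} a = \frac{1}{12} \left(- \frac{1}{4}\right) \left(1 + a\right) a = \left(- \frac{1}{48} - \frac{a}{48}\right) a = a \left(- \frac{1}{48} - \frac{a}{48}\right)$)
$o = -33$ ($o = 3 + 6 \left(-2\right) 3 = 3 - 36 = -33$)
$P{\left(4 \right)} o + f{\left(9 \right)} = 4^{2} \left(-33\right) + \frac{1}{48} \cdot 9 \left(-1 - 9\right) = 16 \left(-33\right) + \frac{1}{48} \cdot 9 \left(-1 - 9\right) = -528 + \frac{1}{48} \cdot 9 \left(-10\right) = -528 - \frac{15}{8} = - \frac{4239}{8}$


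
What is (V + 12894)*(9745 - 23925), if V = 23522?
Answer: -516378880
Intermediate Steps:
(V + 12894)*(9745 - 23925) = (23522 + 12894)*(9745 - 23925) = 36416*(-14180) = -516378880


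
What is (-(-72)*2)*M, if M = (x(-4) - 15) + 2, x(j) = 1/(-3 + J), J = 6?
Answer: -1824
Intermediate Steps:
x(j) = ⅓ (x(j) = 1/(-3 + 6) = 1/3 = ⅓)
M = -38/3 (M = (⅓ - 15) + 2 = -44/3 + 2 = -38/3 ≈ -12.667)
(-(-72)*2)*M = -(-72)*2*(-38/3) = -8*(-18)*(-38/3) = 144*(-38/3) = -1824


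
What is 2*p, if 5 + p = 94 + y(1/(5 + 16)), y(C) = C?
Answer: 3740/21 ≈ 178.10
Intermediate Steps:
p = 1870/21 (p = -5 + (94 + 1/(5 + 16)) = -5 + (94 + 1/21) = -5 + 1975/21 = 1870/21 ≈ 89.048)
2*p = 2*(1870/21) = 3740/21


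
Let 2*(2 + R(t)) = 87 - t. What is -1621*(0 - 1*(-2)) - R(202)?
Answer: -6365/2 ≈ -3182.5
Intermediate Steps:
R(t) = 83/2 - t/2 (R(t) = -2 + (87 - t)/2 = -2 + (87/2 - t/2) = 83/2 - t/2)
-1621*(0 - 1*(-2)) - R(202) = -1621*(0 - 1*(-2)) - (83/2 - 1/2*202) = -1621*(0 + 2) - (83/2 - 101) = -1621*2 - 1*(-119/2) = -3242 + 119/2 = -6365/2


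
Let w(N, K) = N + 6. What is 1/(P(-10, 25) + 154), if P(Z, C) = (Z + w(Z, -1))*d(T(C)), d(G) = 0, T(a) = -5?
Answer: 1/154 ≈ 0.0064935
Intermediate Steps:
w(N, K) = 6 + N
P(Z, C) = 0 (P(Z, C) = (Z + (6 + Z))*0 = (6 + 2*Z)*0 = 0)
1/(P(-10, 25) + 154) = 1/(0 + 154) = 1/154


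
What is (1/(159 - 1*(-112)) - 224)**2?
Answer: 3684854209/73441 ≈ 50174.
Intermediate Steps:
(1/(159 - 1*(-112)) - 224)**2 = (1/(159 + 112) - 224)**2 = (1/271 - 224)**2 = (-60703/271)**2 = 3684854209/73441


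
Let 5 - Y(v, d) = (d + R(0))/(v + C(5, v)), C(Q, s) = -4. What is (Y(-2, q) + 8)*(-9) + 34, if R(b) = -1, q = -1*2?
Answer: -157/2 ≈ -78.500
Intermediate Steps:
q = -2
Y(v, d) = 5 - (-1 + d)/(-4 + v) (Y(v, d) = 5 - (d - 1)/(v - 4) = 5 - (-1 + d)/(-4 + v))
(Y(-2, q) + 8)*(-9) + 34 = ((-19 - 1*(-2) + 5*(-2))/(-4 - 2) + 8)*(-9) + 34 = ((-19 + 2 - 10)/(-6) + 8)*(-9) + 34 = (-⅙*(-27) + 8)*(-9) + 34 = (9/2 + 8)*(-9) + 34 = (25/2)*(-9) + 34 = -225/2 + 34 = -157/2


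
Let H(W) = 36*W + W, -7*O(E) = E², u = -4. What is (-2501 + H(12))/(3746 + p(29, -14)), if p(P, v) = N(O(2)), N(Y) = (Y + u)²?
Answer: -100793/184578 ≈ -0.54607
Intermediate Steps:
O(E) = -E²/7
N(Y) = (-4 + Y)² (N(Y) = (Y - 4)² = (-4 + Y)²)
p(P, v) = 1024/49 (p(P, v) = (-4 - ⅐*2²)² = (-4 - ⅐*4)² = (-4 - 4/7)² = (-32/7)² = 1024/49)
H(W) = 37*W
(-2501 + H(12))/(3746 + p(29, -14)) = (-2501 + 37*12)/(3746 + 1024/49) = (-2501 + 444)/(184578/49) = -2057*49/184578 = -100793/184578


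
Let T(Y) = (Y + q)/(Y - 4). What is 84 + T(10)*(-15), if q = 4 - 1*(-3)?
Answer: 83/2 ≈ 41.500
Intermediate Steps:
q = 7 (q = 4 + 3 = 7)
T(Y) = (7 + Y)/(-4 + Y) (T(Y) = (Y + 7)/(Y - 4) = (7 + Y)/(-4 + Y))
84 + T(10)*(-15) = 84 + ((7 + 10)/(-4 + 10))*(-15) = 84 + (17/6)*(-15) = 84 - 85/2 = 83/2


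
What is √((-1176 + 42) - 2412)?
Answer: 3*I*√394 ≈ 59.548*I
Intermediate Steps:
√((-1176 + 42) - 2412) = √(-1134 - 2412) = √(-3546) = 3*I*√394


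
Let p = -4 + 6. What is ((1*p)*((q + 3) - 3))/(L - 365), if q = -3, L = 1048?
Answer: -6/683 ≈ -0.0087848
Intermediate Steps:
p = 2
((1*p)*((q + 3) - 3))/(L - 365) = ((1*2)*((-3 + 3) - 3))/(1048 - 365) = (2*(0 - 3))/683 = (2*(-3))/683 = (1/683)*(-6) = -6/683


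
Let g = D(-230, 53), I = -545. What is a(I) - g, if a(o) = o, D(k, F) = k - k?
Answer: -545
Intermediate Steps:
D(k, F) = 0
g = 0
a(I) - g = -545 - 1*0 = -545 + 0 = -545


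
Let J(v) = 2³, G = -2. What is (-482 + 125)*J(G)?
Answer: -2856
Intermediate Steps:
J(v) = 8
(-482 + 125)*J(G) = (-482 + 125)*8 = -357*8 = -2856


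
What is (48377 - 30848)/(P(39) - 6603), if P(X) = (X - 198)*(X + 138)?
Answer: -5843/11582 ≈ -0.50449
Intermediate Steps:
P(X) = (-198 + X)*(138 + X)
(48377 - 30848)/(P(39) - 6603) = (48377 - 30848)/((-27324 + 39**2 - 60*39) - 6603) = 17529/((-27324 + 1521 - 2340) - 6603) = 17529/(-28143 - 6603) = 17529/(-34746) = 17529*(-1/34746) = -5843/11582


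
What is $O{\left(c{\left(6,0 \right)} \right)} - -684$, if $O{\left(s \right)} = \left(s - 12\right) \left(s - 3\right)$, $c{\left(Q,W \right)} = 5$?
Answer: $670$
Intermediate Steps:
$O{\left(s \right)} = \left(-12 + s\right) \left(-3 + s\right)$
$O{\left(c{\left(6,0 \right)} \right)} - -684 = \left(36 + 5^{2} - 75\right) - -684 = \left(36 + 25 - 75\right) + 684 = -14 + 684 = 670$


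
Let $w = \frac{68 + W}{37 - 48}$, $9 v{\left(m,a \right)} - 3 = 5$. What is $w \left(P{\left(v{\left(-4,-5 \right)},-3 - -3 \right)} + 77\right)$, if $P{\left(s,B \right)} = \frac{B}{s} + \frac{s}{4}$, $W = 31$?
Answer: $-695$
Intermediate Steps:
$v{\left(m,a \right)} = \frac{8}{9}$ ($v{\left(m,a \right)} = \frac{1}{3} + \frac{1}{9} \cdot 5 = \frac{1}{3} + \frac{5}{9} = \frac{8}{9}$)
$P{\left(s,B \right)} = \frac{s}{4} + \frac{B}{s}$ ($P{\left(s,B \right)} = \frac{B}{s} + s \frac{1}{4} = \frac{B}{s} + \frac{s}{4} = \frac{s}{4} + \frac{B}{s}$)
$w = -9$ ($w = \frac{68 + 31}{37 - 48} = \frac{99}{-11} = 99 \left(- \frac{1}{11}\right) = -9$)
$w \left(P{\left(v{\left(-4,-5 \right)},-3 - -3 \right)} + 77\right) = - 9 \left(\left(\frac{1}{4} \cdot \frac{8}{9} + \frac{-3 - -3}{\frac{8}{9}}\right) + 77\right) = - 9 \left(\left(\frac{2}{9} + \left(-3 + 3\right) \frac{9}{8}\right) + 77\right) = - 9 \left(\left(\frac{2}{9} + 0 \cdot \frac{9}{8}\right) + 77\right) = - 9 \left(\left(\frac{2}{9} + 0\right) + 77\right) = - 9 \left(\frac{2}{9} + 77\right) = \left(-9\right) \frac{695}{9} = -695$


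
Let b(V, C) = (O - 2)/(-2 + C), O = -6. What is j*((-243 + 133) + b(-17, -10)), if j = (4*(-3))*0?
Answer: 0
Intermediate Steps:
j = 0 (j = -12*0 = 0)
b(V, C) = -8/(-2 + C) (b(V, C) = (-6 - 2)/(-2 + C) = -8/(-2 + C))
j*((-243 + 133) + b(-17, -10)) = 0*((-243 + 133) - 8/(-2 - 10)) = 0*(-110 - 8/(-12)) = 0*(-110 - 8*(-1/12)) = 0*(-110 + ⅔) = 0*(-328/3) = 0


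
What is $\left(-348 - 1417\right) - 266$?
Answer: $-2031$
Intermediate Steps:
$\left(-348 - 1417\right) - 266 = -1765 - 266 = -2031$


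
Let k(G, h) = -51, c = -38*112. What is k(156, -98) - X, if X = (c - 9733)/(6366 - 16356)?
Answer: -174493/3330 ≈ -52.400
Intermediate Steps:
c = -4256
X = 4663/3330 (X = (-4256 - 9733)/(6366 - 16356) = -13989/(-9990) = -13989*(-1/9990) = 4663/3330 ≈ 1.4003)
k(156, -98) - X = -51 - 1*4663/3330 = -51 - 4663/3330 = -174493/3330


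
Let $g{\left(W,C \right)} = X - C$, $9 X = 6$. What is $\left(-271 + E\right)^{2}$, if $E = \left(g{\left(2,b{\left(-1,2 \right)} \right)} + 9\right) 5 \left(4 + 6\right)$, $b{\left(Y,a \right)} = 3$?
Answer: $\frac{34969}{9} \approx 3885.4$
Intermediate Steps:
$X = \frac{2}{3}$ ($X = \frac{1}{9} \cdot 6 = \frac{2}{3} \approx 0.66667$)
$g{\left(W,C \right)} = \frac{2}{3} - C$
$E = \frac{1000}{3}$ ($E = \left(\left(\frac{2}{3} - 3\right) + 9\right) 5 \left(4 + 6\right) = \left(\left(\frac{2}{3} - 3\right) + 9\right) 5 \cdot 10 = \left(- \frac{7}{3} + 9\right) 50 = \frac{20}{3} \cdot 50 = \frac{1000}{3} \approx 333.33$)
$\left(-271 + E\right)^{2} = \left(-271 + \frac{1000}{3}\right)^{2} = \left(\frac{187}{3}\right)^{2} = \frac{34969}{9}$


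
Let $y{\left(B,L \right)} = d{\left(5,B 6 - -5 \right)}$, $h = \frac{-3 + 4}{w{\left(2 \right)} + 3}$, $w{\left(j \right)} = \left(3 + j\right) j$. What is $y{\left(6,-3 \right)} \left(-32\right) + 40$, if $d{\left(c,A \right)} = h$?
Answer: $\frac{488}{13} \approx 37.538$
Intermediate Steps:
$w{\left(j \right)} = j \left(3 + j\right)$
$h = \frac{1}{13}$ ($h = \frac{-3 + 4}{2 \left(3 + 2\right) + 3} = 1 \frac{1}{2 \cdot 5 + 3} = 1 \frac{1}{10 + 3} = 1 \cdot \frac{1}{13} = \frac{1}{13} \approx 0.076923$)
$d{\left(c,A \right)} = \frac{1}{13}$
$y{\left(B,L \right)} = \frac{1}{13}$
$y{\left(6,-3 \right)} \left(-32\right) + 40 = \frac{1}{13} \left(-32\right) + 40 = - \frac{32}{13} + 40 = \frac{488}{13}$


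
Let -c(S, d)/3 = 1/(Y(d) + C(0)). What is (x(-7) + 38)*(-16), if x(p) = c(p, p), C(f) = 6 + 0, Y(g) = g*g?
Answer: -33392/55 ≈ -607.13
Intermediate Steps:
Y(g) = g**2
C(f) = 6
c(S, d) = -3/(6 + d**2) (c(S, d) = -3/(d**2 + 6) = -3/(6 + d**2))
x(p) = -3/(6 + p**2)
(x(-7) + 38)*(-16) = (-3/(6 + (-7)**2) + 38)*(-16) = (-3/(6 + 49) + 38)*(-16) = (-3/55 + 38)*(-16) = (2087/55)*(-16) = -33392/55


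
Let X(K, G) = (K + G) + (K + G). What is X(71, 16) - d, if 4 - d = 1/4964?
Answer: 843881/4964 ≈ 170.00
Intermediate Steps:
d = 19855/4964 (d = 4 - 1/4964 = 19855/4964 ≈ 3.9998)
X(K, G) = 2*G + 2*K (X(K, G) = (G + K) + (G + K) = 2*G + 2*K)
X(71, 16) - d = (2*16 + 2*71) - 1*19855/4964 = (32 + 142) - 19855/4964 = 174 - 19855/4964 = 843881/4964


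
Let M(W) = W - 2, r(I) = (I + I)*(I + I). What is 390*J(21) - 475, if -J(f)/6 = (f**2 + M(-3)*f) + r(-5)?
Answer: -1020715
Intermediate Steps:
r(I) = 4*I**2 (r(I) = (2*I)*(2*I) = 4*I**2)
M(W) = -2 + W
J(f) = -600 - 6*f**2 + 30*f (J(f) = -6*((f**2 + (-2 - 3)*f) + 4*(-5)**2) = -6*((f**2 - 5*f) + 4*25) = -6*((f**2 - 5*f) + 100) = -6*(100 + f**2 - 5*f) = -600 - 6*f**2 + 30*f)
390*J(21) - 475 = 390*(-600 - 6*21**2 + 30*21) - 475 = 390*(-600 - 6*441 + 630) - 475 = 390*(-600 - 2646 + 630) - 475 = 390*(-2616) - 475 = -1020240 - 475 = -1020715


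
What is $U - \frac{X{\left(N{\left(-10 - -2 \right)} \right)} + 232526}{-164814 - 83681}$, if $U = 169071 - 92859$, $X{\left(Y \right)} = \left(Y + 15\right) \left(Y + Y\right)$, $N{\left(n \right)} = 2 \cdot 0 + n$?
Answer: $\frac{1456810258}{19115} \approx 76213.0$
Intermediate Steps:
$N{\left(n \right)} = n$ ($N{\left(n \right)} = 0 + n = n$)
$X{\left(Y \right)} = 2 Y \left(15 + Y\right)$ ($X{\left(Y \right)} = \left(15 + Y\right) 2 Y = 2 Y \left(15 + Y\right)$)
$U = 76212$
$U - \frac{X{\left(N{\left(-10 - -2 \right)} \right)} + 232526}{-164814 - 83681} = 76212 - \frac{2 \left(-10 - -2\right) \left(15 - 8\right) + 232526}{-164814 - 83681} = 76212 - \frac{2 \left(-10 + 2\right) \left(15 + \left(-10 + 2\right)\right) + 232526}{-248495} = 76212 - \left(2 \left(-8\right) \left(15 - 8\right) + 232526\right) \left(- \frac{1}{248495}\right) = 76212 - \left(2 \left(-8\right) 7 + 232526\right) \left(- \frac{1}{248495}\right) = 76212 - \left(-112 + 232526\right) \left(- \frac{1}{248495}\right) = 76212 - 232414 \left(- \frac{1}{248495}\right) = 76212 - - \frac{17878}{19115} = 76212 + \frac{17878}{19115} = \frac{1456810258}{19115}$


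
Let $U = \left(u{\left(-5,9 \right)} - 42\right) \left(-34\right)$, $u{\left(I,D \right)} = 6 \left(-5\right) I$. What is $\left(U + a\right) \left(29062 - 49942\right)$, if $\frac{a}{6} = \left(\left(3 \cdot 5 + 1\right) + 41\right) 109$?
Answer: $-701693280$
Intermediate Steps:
$u{\left(I,D \right)} = - 30 I$
$a = 37278$ ($a = 6 \left(\left(3 \cdot 5 + 1\right) + 41\right) 109 = 6 \left(\left(15 + 1\right) + 41\right) 109 = 6 \left(16 + 41\right) 109 = 6 \cdot 57 \cdot 109 = 6 \cdot 6213 = 37278$)
$U = -3672$ ($U = \left(\left(-30\right) \left(-5\right) - 42\right) \left(-34\right) = \left(150 - 42\right) \left(-34\right) = 108 \left(-34\right) = -3672$)
$\left(U + a\right) \left(29062 - 49942\right) = \left(-3672 + 37278\right) \left(29062 - 49942\right) = 33606 \left(-20880\right) = -701693280$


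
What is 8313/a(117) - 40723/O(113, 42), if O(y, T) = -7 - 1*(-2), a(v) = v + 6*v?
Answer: 11131234/1365 ≈ 8154.8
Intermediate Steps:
a(v) = 7*v
O(y, T) = -5 (O(y, T) = -7 + 2 = -5)
8313/a(117) - 40723/O(113, 42) = 8313/((7*117)) - 40723/(-5) = 8313/819 - 40723*(-⅕) = 8313*(1/819) + 40723/5 = 2771/273 + 40723/5 = 11131234/1365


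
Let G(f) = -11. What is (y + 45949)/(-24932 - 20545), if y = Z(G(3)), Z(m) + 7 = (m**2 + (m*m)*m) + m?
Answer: -4969/5053 ≈ -0.98338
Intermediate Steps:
Z(m) = -7 + m + m**2 + m**3 (Z(m) = -7 + ((m**2 + (m*m)*m) + m) = -7 + ((m**2 + m**2*m) + m) = -7 + ((m**2 + m**3) + m) = -7 + (m + m**2 + m**3) = -7 + m + m**2 + m**3)
y = -1228 (y = -7 - 11 + (-11)**2 + (-11)**3 = -7 - 11 + 121 - 1331 = -1228)
(y + 45949)/(-24932 - 20545) = (-1228 + 45949)/(-24932 - 20545) = 44721/(-45477) = 44721*(-1/45477) = -4969/5053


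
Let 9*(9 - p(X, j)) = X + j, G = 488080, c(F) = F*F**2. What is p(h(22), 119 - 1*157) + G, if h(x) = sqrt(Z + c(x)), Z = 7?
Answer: 4392839/9 - sqrt(10655)/9 ≈ 4.8808e+5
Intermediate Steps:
c(F) = F**3
h(x) = sqrt(7 + x**3)
p(X, j) = 9 - X/9 - j/9 (p(X, j) = 9 - (X + j)/9 = 9 + (-X/9 - j/9) = 9 - X/9 - j/9)
p(h(22), 119 - 1*157) + G = (9 - sqrt(7 + 22**3)/9 - (119 - 1*157)/9) + 488080 = (9 - sqrt(7 + 10648)/9 - (119 - 157)/9) + 488080 = (9 - sqrt(10655)/9 - 1/9*(-38)) + 488080 = (9 - sqrt(10655)/9 + 38/9) + 488080 = (119/9 - sqrt(10655)/9) + 488080 = 4392839/9 - sqrt(10655)/9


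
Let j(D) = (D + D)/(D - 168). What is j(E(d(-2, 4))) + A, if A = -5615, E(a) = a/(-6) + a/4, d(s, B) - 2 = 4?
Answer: -1881027/335 ≈ -5615.0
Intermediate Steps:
d(s, B) = 6 (d(s, B) = 2 + 4 = 6)
E(a) = a/12 (E(a) = a*(-⅙) + a*(¼) = -a/6 + a/4 = a/12)
j(D) = 2*D/(-168 + D) (j(D) = (2*D)/(-168 + D) = 2*D/(-168 + D))
j(E(d(-2, 4))) + A = 2*((1/12)*6)/(-168 + (1/12)*6) - 5615 = 2*(½)/(-168 + ½) - 5615 = 2*(½)/(-335/2) - 5615 = 2*(½)*(-2/335) - 5615 = -2/335 - 5615 = -1881027/335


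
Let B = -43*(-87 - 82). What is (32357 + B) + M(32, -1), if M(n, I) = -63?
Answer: 39561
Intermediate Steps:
B = 7267 (B = -43*(-169) = 7267)
(32357 + B) + M(32, -1) = (32357 + 7267) - 63 = 39624 - 63 = 39561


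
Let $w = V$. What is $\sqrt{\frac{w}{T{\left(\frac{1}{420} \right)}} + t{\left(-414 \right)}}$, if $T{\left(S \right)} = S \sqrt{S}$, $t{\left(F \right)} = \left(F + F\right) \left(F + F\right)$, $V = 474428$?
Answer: $4 \sqrt{42849 + 24907470 \sqrt{105}} \approx 63909.0$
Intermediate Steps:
$t{\left(F \right)} = 4 F^{2}$ ($t{\left(F \right)} = 2 F 2 F = 4 F^{2}$)
$T{\left(S \right)} = S^{\frac{3}{2}}$
$w = 474428$
$\sqrt{\frac{w}{T{\left(\frac{1}{420} \right)}} + t{\left(-414 \right)}} = \sqrt{\frac{474428}{\left(\frac{1}{420}\right)^{\frac{3}{2}}} + 4 \left(-414\right)^{2}} = \sqrt{\frac{474428}{\left(\frac{1}{420}\right)^{\frac{3}{2}}} + 4 \cdot 171396} = \sqrt{\frac{474428}{\frac{1}{88200} \sqrt{105}} + 685584} = \sqrt{474428 \cdot 840 \sqrt{105} + 685584} = \sqrt{398519520 \sqrt{105} + 685584} = \sqrt{685584 + 398519520 \sqrt{105}}$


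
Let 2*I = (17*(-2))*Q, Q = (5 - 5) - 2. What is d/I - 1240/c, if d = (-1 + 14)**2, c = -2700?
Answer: 24923/4590 ≈ 5.4298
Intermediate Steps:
Q = -2 (Q = 0 - 2 = -2)
I = 34 (I = ((17*(-2))*(-2))/2 = (-34*(-2))/2 = (1/2)*68 = 34)
d = 169 (d = 13**2 = 169)
d/I - 1240/c = 169/34 - 1240/(-2700) = 169*(1/34) - 1240*(-1/2700) = 169/34 + 62/135 = 24923/4590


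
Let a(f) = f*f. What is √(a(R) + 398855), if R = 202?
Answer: 3*√48851 ≈ 663.07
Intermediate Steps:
a(f) = f²
√(a(R) + 398855) = √(202² + 398855) = √(40804 + 398855) = √439659 = 3*√48851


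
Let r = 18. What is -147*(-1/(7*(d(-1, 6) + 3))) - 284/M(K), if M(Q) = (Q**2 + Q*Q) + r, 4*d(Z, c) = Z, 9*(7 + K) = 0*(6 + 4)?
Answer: 1655/319 ≈ 5.1881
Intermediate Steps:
K = -7 (K = -7 + (0*(6 + 4))/9 = -7 + (0*10)/9 = -7 + (1/9)*0 = -7 + 0 = -7)
d(Z, c) = Z/4
M(Q) = 18 + 2*Q**2 (M(Q) = (Q**2 + Q*Q) + 18 = (Q**2 + Q**2) + 18 = 2*Q**2 + 18 = 18 + 2*Q**2)
-147*(-1/(7*(d(-1, 6) + 3))) - 284/M(K) = -147*(-1/(7*((1/4)*(-1) + 3))) - 284/(18 + 2*(-7)**2) = -147*(-1/(7*(-1/4 + 3))) - 284/(18 + 2*49) = -147/((-7*11/4)) - 284/(18 + 98) = -147/(-77/4) - 284/116 = -147*(-4/77) - 284*1/116 = 84/11 - 71/29 = 1655/319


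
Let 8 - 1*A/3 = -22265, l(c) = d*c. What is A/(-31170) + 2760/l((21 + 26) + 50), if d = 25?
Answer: -202685/201566 ≈ -1.0056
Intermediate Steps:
l(c) = 25*c
A = 66819 (A = 24 - 3*(-22265) = 24 + 66795 = 66819)
A/(-31170) + 2760/l((21 + 26) + 50) = 66819/(-31170) + 2760/((25*((21 + 26) + 50))) = 66819*(-1/31170) + 2760/((25*(47 + 50))) = -22273/10390 + 2760/((25*97)) = -22273/10390 + 2760/2425 = -22273/10390 + 2760*(1/2425) = -22273/10390 + 552/485 = -202685/201566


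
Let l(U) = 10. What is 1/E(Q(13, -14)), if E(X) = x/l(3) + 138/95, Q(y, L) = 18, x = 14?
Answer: 95/271 ≈ 0.35055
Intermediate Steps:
E(X) = 271/95 (E(X) = 14/10 + 138/95 = 14*(⅒) + 138*(1/95) = 7/5 + 138/95 = 271/95)
1/E(Q(13, -14)) = 1/(271/95) = 95/271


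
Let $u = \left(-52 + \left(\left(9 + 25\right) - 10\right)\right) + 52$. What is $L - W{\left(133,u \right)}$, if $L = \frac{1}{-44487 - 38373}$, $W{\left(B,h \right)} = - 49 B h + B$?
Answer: $\frac{12948946499}{82860} \approx 1.5628 \cdot 10^{5}$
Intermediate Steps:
$u = 24$ ($u = \left(-52 + \left(34 - 10\right)\right) + 52 = \left(-52 + 24\right) + 52 = -28 + 52 = 24$)
$W{\left(B,h \right)} = B - 49 B h$ ($W{\left(B,h \right)} = - 49 B h + B = B - 49 B h$)
$L = - \frac{1}{82860}$ ($L = \frac{1}{-82860} = - \frac{1}{82860} \approx -1.2069 \cdot 10^{-5}$)
$L - W{\left(133,u \right)} = - \frac{1}{82860} - 133 \left(1 - 1176\right) = - \frac{1}{82860} - 133 \left(-1175\right) = - \frac{1}{82860} - -156275 = - \frac{1}{82860} + 156275 = \frac{12948946499}{82860}$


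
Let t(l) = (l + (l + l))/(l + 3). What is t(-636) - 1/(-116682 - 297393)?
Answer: 263351911/87369825 ≈ 3.0142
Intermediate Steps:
t(l) = 3*l/(3 + l) (t(l) = (l + 2*l)/(3 + l) = (3*l)/(3 + l) = 3*l/(3 + l))
t(-636) - 1/(-116682 - 297393) = 3*(-636)/(3 - 636) - 1/(-116682 - 297393) = 3*(-636)/(-633) - 1/(-414075) = 3*(-636)*(-1/633) - 1*(-1/414075) = 636/211 + 1/414075 = 263351911/87369825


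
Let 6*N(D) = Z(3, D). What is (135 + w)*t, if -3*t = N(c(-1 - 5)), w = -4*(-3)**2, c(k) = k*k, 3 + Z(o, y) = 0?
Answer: 33/2 ≈ 16.500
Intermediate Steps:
Z(o, y) = -3 (Z(o, y) = -3 + 0 = -3)
c(k) = k**2
N(D) = -1/2 (N(D) = (1/6)*(-3) = -1/2)
w = -36 (w = -4*9 = -36)
t = 1/6 (t = -1/3*(-1/2) = 1/6 ≈ 0.16667)
(135 + w)*t = (135 - 36)*(1/6) = 99*(1/6) = 33/2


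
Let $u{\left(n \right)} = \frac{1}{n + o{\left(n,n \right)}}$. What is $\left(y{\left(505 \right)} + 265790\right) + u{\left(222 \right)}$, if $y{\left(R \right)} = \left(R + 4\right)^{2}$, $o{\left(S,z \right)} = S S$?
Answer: $\frac{25984263727}{49506} \approx 5.2487 \cdot 10^{5}$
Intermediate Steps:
$o{\left(S,z \right)} = S^{2}$
$y{\left(R \right)} = \left(4 + R\right)^{2}$
$u{\left(n \right)} = \frac{1}{n + n^{2}}$
$\left(y{\left(505 \right)} + 265790\right) + u{\left(222 \right)} = \left(\left(4 + 505\right)^{2} + 265790\right) + \frac{1}{222 \left(1 + 222\right)} = \left(509^{2} + 265790\right) + \frac{1}{222 \cdot 223} = \left(259081 + 265790\right) + \frac{1}{222} \cdot \frac{1}{223} = 524871 + \frac{1}{49506} = \frac{25984263727}{49506}$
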